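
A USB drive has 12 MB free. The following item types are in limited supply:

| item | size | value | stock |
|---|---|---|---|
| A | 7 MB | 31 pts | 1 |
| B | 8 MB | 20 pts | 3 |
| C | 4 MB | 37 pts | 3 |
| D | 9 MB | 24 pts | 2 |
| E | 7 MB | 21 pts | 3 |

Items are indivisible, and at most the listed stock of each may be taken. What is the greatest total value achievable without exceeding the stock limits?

111 pts

Top feasible selections:
- 3×C: size 12, value 111
- 2×C: size 8, value 74
Best: 111 pts.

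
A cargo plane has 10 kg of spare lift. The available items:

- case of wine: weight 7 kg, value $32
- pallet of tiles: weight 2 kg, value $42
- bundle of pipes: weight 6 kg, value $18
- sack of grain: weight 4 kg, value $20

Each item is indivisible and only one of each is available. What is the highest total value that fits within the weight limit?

$74

Check high-value combinations within 10 kg:
- case of wine+pallet of tiles: weight 7+2=9, value 32+42=74
- pallet of tiles+sack of grain: weight 2+4=6, value 42+20=62
- pallet of tiles+bundle of pipes: weight 2+6=8, value 42+18=60
Best: $74.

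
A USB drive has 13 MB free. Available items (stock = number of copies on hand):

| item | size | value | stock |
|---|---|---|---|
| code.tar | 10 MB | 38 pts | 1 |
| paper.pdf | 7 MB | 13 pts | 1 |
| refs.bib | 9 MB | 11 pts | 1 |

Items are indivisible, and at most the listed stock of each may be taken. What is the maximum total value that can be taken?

38 pts

Best selections within size 13 and stock limits:
- 1×code.tar: size 10, value 38
- 1×paper.pdf: size 7, value 13
Best: 38 pts.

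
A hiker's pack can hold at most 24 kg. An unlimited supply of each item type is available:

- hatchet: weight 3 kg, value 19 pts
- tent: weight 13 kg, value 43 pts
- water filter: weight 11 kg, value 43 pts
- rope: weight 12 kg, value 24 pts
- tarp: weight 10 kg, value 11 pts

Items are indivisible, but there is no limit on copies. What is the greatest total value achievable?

152 pts

Best value-per-unit is hatchet at 19/3, and filling with it alone uses weight 8×3=24. No mix of the others beats 8×19 = 152.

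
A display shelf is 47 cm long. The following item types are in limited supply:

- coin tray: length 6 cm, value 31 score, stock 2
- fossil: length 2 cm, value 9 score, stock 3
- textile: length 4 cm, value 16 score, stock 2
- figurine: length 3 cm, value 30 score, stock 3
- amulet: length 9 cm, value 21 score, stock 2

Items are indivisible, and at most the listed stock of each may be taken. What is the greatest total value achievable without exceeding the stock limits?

Best selections within length 47 and stock limits:
- 2×coin tray + 3×fossil + 2×textile + 3×figurine + 1×amulet: length 44, value 232
- 2×coin tray + 2×fossil + 1×textile + 3×figurine + 2×amulet: length 47, value 228
- 2×coin tray + 2×textile + 3×figurine + 2×amulet: length 47, value 226
- 2×coin tray + 2×fossil + 2×textile + 3×figurine + 1×amulet: length 42, value 223
Best: 232 score.

232 score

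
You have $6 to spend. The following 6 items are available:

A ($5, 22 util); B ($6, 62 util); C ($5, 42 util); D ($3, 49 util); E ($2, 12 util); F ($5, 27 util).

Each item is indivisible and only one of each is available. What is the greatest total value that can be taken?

This is a 0/1 knapsack; check combinations near the capacity.
- B: cost 6, value 62
- D+E: cost 3+2=5, value 49+12=61
- D: cost 3, value 49
Best: 62 util.

62 util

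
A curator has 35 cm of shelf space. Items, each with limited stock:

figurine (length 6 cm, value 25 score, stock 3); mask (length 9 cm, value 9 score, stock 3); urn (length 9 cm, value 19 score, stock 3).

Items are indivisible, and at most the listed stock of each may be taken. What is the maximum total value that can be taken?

94 score

Top feasible selections:
- 3×figurine + 1×urn: length 27, value 94
- 2×figurine + 2×urn: length 30, value 88
- 3×figurine + 1×mask: length 27, value 84
Best: 94 score.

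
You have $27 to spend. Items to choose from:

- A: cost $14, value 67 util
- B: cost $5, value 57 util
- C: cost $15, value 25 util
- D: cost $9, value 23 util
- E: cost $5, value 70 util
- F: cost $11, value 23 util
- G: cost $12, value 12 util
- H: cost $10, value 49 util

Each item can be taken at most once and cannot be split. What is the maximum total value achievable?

194 util

This is a 0/1 knapsack; check combinations near the capacity.
- A+B+E: cost 14+5+5=24, value 67+57+70=194
- B+E+H: cost 5+5+10=20, value 57+70+49=176
- B+C+E: cost 5+15+5=25, value 57+25+70=152
- B+D+E: cost 5+9+5=19, value 57+23+70=150
- B+E+F: cost 5+5+11=21, value 57+70+23=150
Best: 194 util.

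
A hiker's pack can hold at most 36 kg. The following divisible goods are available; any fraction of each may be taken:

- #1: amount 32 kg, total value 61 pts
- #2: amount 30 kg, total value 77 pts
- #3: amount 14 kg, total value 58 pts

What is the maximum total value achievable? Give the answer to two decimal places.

114.47

Take in order of value per unit:
- #3 (58/14 per unit): all 14 → value 58, running total 58.00
- #2 (77/30 per unit): 22 of 30 → value 22×77/30 = 56.4667, running total 114.47
Total 114.47.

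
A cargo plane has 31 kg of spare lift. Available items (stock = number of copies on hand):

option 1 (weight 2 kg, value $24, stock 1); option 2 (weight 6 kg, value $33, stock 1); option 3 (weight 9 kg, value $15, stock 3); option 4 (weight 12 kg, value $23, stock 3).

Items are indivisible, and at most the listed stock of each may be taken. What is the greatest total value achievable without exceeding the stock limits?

Best selections within weight 31 and stock limits:
- 1×option 1 + 1×option 2 + 1×option 3 + 1×option 4: weight 29, value 95
- 1×option 1 + 1×option 2 + 2×option 3: weight 26, value 87
- 1×option 1 + 1×option 2 + 1×option 4: weight 20, value 80
Best: $95.

$95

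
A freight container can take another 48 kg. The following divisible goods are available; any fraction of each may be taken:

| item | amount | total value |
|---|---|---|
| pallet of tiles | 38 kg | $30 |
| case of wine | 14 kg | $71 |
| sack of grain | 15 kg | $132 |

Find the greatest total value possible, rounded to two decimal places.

Take in order of value per unit:
- sack of grain (132/15 per unit): all 15 → value 132, running total 132.00
- case of wine (71/14 per unit): all 14 → value 71, running total 203.00
- pallet of tiles (30/38 per unit): 19 of 38 → value 19×30/38 = 15.0000, running total 218.00
Total 218.00.

218.00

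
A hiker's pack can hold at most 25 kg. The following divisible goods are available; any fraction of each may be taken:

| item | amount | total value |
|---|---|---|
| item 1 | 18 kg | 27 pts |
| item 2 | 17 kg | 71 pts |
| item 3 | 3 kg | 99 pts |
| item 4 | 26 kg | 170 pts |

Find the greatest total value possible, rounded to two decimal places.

Take in order of value per unit:
- item 3 (99/3 per unit): all 3 → value 99, running total 99.00
- item 4 (170/26 per unit): 22 of 26 → value 22×170/26 = 143.8462, running total 242.85
Total 242.85.

242.85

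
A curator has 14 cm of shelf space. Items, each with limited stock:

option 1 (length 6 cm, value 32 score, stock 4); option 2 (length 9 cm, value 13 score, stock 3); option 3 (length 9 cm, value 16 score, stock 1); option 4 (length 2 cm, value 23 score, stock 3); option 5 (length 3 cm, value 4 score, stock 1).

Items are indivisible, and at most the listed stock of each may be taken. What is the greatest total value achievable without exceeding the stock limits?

101 score

Best selections within length 14 and stock limits:
- 1×option 1 + 3×option 4: length 12, value 101
- 2×option 1 + 1×option 4: length 14, value 87
- 1×option 1 + 2×option 4 + 1×option 5: length 13, value 82
- 1×option 1 + 2×option 4: length 10, value 78
Best: 101 score.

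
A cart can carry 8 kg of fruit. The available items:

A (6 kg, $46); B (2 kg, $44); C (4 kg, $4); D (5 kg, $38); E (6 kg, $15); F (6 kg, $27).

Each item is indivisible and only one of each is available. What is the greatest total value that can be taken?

Check high-value combinations within 8 kg:
- A+B: weight 6+2=8, value 46+44=90
- B+D: weight 2+5=7, value 44+38=82
- B+F: weight 2+6=8, value 44+27=71
- B+E: weight 2+6=8, value 44+15=59
Best: $90.

$90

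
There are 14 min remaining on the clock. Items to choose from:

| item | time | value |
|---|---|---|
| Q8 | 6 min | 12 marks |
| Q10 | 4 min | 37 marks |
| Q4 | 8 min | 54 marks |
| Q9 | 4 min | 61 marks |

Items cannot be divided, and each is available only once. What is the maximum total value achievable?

Check high-value combinations within 14 min:
- Q4+Q9: time 8+4=12, value 54+61=115
- Q8+Q10+Q9: time 6+4+4=14, value 12+37+61=110
- Q10+Q9: time 4+4=8, value 37+61=98
- Q10+Q4: time 4+8=12, value 37+54=91
Best: 115 marks.

115 marks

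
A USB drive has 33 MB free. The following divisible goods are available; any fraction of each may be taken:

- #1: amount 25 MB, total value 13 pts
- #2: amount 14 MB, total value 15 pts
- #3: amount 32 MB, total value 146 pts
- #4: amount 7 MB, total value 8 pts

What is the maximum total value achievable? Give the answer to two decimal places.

Take in order of value per unit:
- #3 (146/32 per unit): all 32 → value 146, running total 146.00
- #4 (8/7 per unit): 1 of 7 → value 1×8/7 = 1.1429, running total 147.14
Total 147.14.

147.14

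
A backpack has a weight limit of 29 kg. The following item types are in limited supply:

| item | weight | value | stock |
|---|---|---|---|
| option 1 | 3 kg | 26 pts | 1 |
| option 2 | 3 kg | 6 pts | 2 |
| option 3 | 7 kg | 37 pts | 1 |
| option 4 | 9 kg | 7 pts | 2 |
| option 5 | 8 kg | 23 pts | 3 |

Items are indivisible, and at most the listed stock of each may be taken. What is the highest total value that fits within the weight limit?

115 pts

Best selections within weight 29 and stock limits:
- 1×option 1 + 1×option 2 + 1×option 3 + 2×option 5: weight 29, value 115
- 1×option 1 + 1×option 3 + 2×option 5: weight 26, value 109
Best: 115 pts.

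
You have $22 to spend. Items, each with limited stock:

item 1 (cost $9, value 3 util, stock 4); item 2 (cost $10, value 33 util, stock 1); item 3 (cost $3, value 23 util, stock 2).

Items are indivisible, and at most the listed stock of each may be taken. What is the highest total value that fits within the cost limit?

79 util

Top feasible selections:
- 1×item 2 + 2×item 3: cost 16, value 79
- 1×item 1 + 1×item 2 + 1×item 3: cost 22, value 59
- 1×item 2 + 1×item 3: cost 13, value 56
- 1×item 1 + 2×item 3: cost 15, value 49
Best: 79 util.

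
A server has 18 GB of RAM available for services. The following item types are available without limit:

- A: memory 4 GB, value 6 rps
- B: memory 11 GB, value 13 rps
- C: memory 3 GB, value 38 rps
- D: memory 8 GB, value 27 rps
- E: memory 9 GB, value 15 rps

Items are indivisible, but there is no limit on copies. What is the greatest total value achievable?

Best value-per-unit is C at 38/3, and filling with it alone uses memory 6×3=18. No mix of the others beats 6×38 = 228.

228 rps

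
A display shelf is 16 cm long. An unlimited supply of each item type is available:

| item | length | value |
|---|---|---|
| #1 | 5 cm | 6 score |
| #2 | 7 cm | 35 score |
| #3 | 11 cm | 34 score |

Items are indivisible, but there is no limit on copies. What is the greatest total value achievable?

Best value-per-unit is #2 at 35/7, and filling with it alone uses length 2×7=14. No mix of the others beats 2×35 = 70.

70 score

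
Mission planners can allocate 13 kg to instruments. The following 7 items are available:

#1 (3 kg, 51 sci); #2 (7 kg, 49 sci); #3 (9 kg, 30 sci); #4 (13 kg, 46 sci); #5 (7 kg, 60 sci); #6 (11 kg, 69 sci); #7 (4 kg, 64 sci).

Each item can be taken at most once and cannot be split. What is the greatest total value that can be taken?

124 sci

Check high-value combinations within 13 kg:
- #5+#7: mass 7+4=11, value 60+64=124
- #1+#7: mass 3+4=7, value 51+64=115
- #2+#7: mass 7+4=11, value 49+64=113
Best: 124 sci.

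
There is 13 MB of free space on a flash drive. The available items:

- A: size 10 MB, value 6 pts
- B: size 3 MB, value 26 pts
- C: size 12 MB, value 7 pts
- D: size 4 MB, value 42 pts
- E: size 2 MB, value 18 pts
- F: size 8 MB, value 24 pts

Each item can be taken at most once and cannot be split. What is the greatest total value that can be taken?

86 pts

Check high-value combinations within 13 MB:
- B+D+E: size 3+4+2=9, value 26+42+18=86
- B+D: size 3+4=7, value 26+42=68
- B+E+F: size 3+2+8=13, value 26+18+24=68
- D+F: size 4+8=12, value 42+24=66
Best: 86 pts.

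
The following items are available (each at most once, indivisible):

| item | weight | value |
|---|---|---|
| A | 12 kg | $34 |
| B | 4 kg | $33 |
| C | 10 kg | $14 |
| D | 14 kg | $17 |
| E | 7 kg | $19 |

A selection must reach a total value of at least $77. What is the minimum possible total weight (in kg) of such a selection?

Subsets with value ≥ 77, sorted by total weight:
- A+B+E: weight 23, value 86
- A+B+C: weight 26, value 81
- A+B+D: weight 30, value 84
Minimum weight: 23 kg.

23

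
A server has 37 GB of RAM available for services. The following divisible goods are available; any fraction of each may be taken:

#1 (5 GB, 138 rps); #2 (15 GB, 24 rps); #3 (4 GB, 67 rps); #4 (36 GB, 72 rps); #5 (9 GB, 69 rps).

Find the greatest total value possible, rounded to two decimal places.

312.00

Take in order of value per unit:
- #1 (138/5 per unit): all 5 → value 138, running total 138.00
- #3 (67/4 per unit): all 4 → value 67, running total 205.00
- #5 (69/9 per unit): all 9 → value 69, running total 274.00
- #4 (72/36 per unit): 19 of 36 → value 19×72/36 = 38.0000, running total 312.00
Total 312.00.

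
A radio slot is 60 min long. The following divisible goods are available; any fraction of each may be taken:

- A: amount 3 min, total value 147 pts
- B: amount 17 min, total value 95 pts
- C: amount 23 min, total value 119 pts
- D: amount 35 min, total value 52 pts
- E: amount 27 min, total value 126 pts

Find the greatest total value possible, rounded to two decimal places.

Take in order of value per unit:
- A (147/3 per unit): all 3 → value 147, running total 147.00
- B (95/17 per unit): all 17 → value 95, running total 242.00
- C (119/23 per unit): all 23 → value 119, running total 361.00
- E (126/27 per unit): 17 of 27 → value 17×126/27 = 79.3333, running total 440.33
Total 440.33.

440.33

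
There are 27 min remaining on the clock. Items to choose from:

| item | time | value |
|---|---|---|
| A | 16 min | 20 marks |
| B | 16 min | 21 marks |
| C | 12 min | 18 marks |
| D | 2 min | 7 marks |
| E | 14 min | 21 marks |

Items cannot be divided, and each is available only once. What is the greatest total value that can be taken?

39 marks

Check high-value combinations within 27 min:
- C+E: time 12+14=26, value 18+21=39
- D+E: time 2+14=16, value 7+21=28
- B+D: time 16+2=18, value 21+7=28
- A+D: time 16+2=18, value 20+7=27
Best: 39 marks.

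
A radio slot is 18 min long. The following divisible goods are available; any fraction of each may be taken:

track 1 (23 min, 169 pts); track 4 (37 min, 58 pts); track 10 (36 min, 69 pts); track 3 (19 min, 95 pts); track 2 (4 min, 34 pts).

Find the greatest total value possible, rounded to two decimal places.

Take in order of value per unit:
- track 2 (34/4 per unit): all 4 → value 34, running total 34.00
- track 1 (169/23 per unit): 14 of 23 → value 14×169/23 = 102.8696, running total 136.87
Total 136.87.

136.87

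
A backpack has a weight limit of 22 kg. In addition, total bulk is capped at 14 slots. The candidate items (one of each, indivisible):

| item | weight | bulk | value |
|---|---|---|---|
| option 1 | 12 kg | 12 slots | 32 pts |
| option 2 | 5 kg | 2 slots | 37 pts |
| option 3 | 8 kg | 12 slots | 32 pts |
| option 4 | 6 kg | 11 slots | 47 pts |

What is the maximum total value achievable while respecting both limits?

84 pts

Feasible sets respecting both limits:
- option 2+option 4: weight 11, bulk 13, value 84
- option 1+option 2: weight 17, bulk 14, value 69
- option 2+option 3: weight 13, bulk 14, value 69
Best: 84 pts.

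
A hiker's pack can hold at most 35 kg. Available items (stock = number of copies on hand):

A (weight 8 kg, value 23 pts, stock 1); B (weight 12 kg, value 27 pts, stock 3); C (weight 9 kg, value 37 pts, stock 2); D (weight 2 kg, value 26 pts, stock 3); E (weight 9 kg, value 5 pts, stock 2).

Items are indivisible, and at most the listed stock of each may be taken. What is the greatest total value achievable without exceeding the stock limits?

175 pts

Top feasible selections:
- 1×A + 2×C + 3×D: weight 32, value 175
- 1×A + 1×B + 1×C + 3×D: weight 35, value 165
Best: 175 pts.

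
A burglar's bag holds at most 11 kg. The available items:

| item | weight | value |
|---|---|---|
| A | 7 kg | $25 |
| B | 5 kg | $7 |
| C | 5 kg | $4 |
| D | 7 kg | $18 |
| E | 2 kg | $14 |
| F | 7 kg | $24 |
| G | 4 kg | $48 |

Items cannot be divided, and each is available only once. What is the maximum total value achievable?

$73

This is a 0/1 knapsack; check combinations near the capacity.
- A+G: weight 7+4=11, value 25+48=73
- F+G: weight 7+4=11, value 24+48=72
- B+E+G: weight 5+2+4=11, value 7+14+48=69
- D+G: weight 7+4=11, value 18+48=66
Best: $73.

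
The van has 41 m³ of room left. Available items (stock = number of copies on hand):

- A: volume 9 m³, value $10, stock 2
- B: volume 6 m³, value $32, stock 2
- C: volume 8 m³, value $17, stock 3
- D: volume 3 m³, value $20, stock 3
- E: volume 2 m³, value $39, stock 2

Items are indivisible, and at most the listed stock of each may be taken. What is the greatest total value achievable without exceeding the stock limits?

$236

Top feasible selections:
- 2×B + 2×C + 3×D + 2×E: volume 41, value 236
- 2×B + 1×C + 3×D + 2×E: volume 33, value 219
- 2×B + 2×C + 2×D + 2×E: volume 38, value 216
Best: $236.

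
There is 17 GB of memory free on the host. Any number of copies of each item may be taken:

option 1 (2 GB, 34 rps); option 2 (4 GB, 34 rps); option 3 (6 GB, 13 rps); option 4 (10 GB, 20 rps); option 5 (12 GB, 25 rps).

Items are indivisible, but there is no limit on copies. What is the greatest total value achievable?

272 rps

Best value-per-unit is option 1 at 34/2, and filling with it alone uses memory 8×2=16. No mix of the others beats 8×34 = 272.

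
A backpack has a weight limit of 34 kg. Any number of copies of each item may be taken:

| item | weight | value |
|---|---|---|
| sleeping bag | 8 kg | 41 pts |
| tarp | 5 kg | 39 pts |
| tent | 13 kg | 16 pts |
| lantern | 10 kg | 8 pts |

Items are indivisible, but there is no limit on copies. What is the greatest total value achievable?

Best value-per-unit is tarp at 39/5; filling with it alone gives 6×39 = 234.
Optimal mix: 1×sleeping bag + 5×tarp → weight 33, value 236.

236 pts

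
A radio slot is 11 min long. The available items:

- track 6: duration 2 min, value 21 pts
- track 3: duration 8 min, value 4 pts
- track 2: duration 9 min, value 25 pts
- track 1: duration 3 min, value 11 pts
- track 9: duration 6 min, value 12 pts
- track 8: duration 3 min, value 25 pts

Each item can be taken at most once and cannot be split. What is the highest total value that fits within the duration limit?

58 pts

This is a 0/1 knapsack; check combinations near the capacity.
- track 6+track 9+track 8: duration 2+6+3=11, value 21+12+25=58
- track 6+track 1+track 8: duration 2+3+3=8, value 21+11+25=57
- track 6+track 8: duration 2+3=5, value 21+25=46
- track 6+track 2: duration 2+9=11, value 21+25=46
Best: 58 pts.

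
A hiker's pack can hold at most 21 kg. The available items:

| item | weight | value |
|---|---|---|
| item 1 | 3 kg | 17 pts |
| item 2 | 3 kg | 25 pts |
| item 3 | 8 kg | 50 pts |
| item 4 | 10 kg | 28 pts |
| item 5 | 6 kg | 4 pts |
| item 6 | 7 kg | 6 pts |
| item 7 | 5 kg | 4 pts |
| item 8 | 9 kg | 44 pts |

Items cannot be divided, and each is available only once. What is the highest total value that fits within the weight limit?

Check high-value combinations within 21 kg:
- item 2+item 3+item 8: weight 3+8+9=20, value 25+50+44=119
- item 1+item 3+item 8: weight 3+8+9=20, value 17+50+44=111
- item 2+item 3+item 4: weight 3+8+10=21, value 25+50+28=103
Best: 119 pts.

119 pts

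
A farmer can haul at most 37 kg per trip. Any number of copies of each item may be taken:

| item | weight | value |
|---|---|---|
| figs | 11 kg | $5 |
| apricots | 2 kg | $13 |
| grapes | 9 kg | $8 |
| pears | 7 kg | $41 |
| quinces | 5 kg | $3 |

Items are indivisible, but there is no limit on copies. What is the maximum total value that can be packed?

Best value-per-unit is apricots at 13/2; filling with it alone gives 18×13 = 234.
Optimal mix: 15×apricots + 1×pears → weight 37, value 236.

$236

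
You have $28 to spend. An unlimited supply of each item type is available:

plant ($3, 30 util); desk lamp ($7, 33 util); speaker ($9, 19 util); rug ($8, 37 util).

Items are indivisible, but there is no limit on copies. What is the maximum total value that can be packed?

270 util

Best value-per-unit is plant at 30/3, and filling with it alone uses cost 9×3=27. No mix of the others beats 9×30 = 270.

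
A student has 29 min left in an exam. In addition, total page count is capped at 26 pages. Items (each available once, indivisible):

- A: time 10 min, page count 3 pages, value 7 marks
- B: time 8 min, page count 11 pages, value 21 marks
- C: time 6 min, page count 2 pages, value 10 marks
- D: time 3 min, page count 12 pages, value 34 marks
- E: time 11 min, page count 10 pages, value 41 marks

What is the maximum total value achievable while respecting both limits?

Feasible sets respecting both limits:
- C+D+E: time 20, page count 24, value 85
- A+D+E: time 24, page count 25, value 82
- D+E: time 14, page count 22, value 75
Best: 85 marks.

85 marks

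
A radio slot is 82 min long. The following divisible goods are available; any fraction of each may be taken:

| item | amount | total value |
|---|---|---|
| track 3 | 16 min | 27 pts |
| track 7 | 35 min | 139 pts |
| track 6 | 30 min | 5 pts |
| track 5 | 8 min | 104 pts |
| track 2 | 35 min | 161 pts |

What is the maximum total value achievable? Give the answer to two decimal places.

410.75

Take in order of value per unit:
- track 5 (104/8 per unit): all 8 → value 104, running total 104.00
- track 2 (161/35 per unit): all 35 → value 161, running total 265.00
- track 7 (139/35 per unit): all 35 → value 139, running total 404.00
- track 3 (27/16 per unit): 4 of 16 → value 4×27/16 = 6.7500, running total 410.75
Total 410.75.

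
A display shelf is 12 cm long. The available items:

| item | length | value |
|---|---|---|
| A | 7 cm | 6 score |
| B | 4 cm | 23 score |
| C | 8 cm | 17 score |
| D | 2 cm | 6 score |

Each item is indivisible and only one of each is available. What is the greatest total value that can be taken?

Check high-value combinations within 12 cm:
- B+C: length 4+8=12, value 23+17=40
- B+D: length 4+2=6, value 23+6=29
- A+B: length 7+4=11, value 6+23=29
- B: length 4, value 23
Best: 40 score.

40 score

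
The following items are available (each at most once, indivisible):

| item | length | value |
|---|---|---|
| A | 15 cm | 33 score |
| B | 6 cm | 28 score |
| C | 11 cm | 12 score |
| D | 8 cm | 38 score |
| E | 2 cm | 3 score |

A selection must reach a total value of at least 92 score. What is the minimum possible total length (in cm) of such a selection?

29

Subsets with value ≥ 92, sorted by total length:
- A+B+D: length 29, value 99
- A+B+D+E: length 31, value 102
- A+B+C+D: length 40, value 111
Minimum length: 29 cm.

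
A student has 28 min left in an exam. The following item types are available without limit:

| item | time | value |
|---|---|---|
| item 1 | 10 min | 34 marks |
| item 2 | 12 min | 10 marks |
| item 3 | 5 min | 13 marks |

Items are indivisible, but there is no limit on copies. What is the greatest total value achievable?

Best value-per-unit is item 1 at 34/10; filling with it alone gives 2×34 = 68.
Optimal mix: 2×item 1 + 1×item 3 → time 25, value 81.

81 marks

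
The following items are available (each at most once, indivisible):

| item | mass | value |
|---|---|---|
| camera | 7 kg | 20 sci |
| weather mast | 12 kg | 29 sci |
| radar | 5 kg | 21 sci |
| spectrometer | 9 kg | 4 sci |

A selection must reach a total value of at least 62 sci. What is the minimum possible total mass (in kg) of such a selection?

Subsets with value ≥ 62, sorted by total mass:
- camera+weather mast+radar: mass 24, value 70
- camera+weather mast+radar+spectrometer: mass 33, value 74
Minimum mass: 24 kg.

24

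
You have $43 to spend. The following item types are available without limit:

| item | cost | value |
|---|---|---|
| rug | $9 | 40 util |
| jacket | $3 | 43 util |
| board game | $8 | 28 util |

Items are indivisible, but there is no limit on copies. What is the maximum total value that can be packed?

602 util

Best value-per-unit is jacket at 43/3, and filling with it alone uses cost 14×3=42. No mix of the others beats 14×43 = 602.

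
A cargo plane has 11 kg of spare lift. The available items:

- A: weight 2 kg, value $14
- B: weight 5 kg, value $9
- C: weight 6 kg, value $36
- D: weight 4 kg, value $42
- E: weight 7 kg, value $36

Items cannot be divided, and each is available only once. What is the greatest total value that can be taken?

$78

Check high-value combinations within 11 kg:
- C+D: weight 6+4=10, value 36+42=78
- D+E: weight 4+7=11, value 42+36=78
- A+B+D: weight 2+5+4=11, value 14+9+42=65
- A+D: weight 2+4=6, value 14+42=56
Best: $78.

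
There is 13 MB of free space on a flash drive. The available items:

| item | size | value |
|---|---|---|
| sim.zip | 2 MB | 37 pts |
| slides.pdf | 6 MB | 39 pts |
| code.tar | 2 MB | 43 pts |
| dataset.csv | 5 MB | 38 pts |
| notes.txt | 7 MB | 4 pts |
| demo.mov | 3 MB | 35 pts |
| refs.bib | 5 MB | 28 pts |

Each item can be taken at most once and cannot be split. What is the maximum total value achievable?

Check high-value combinations within 13 MB:
- sim.zip+slides.pdf+code.tar+demo.mov: size 2+6+2+3=13, value 37+39+43+35=154
- sim.zip+code.tar+dataset.csv+demo.mov: size 2+2+5+3=12, value 37+43+38+35=153
- sim.zip+code.tar+demo.mov+refs.bib: size 2+2+3+5=12, value 37+43+35+28=143
- slides.pdf+code.tar+dataset.csv: size 6+2+5=13, value 39+43+38=120
Best: 154 pts.

154 pts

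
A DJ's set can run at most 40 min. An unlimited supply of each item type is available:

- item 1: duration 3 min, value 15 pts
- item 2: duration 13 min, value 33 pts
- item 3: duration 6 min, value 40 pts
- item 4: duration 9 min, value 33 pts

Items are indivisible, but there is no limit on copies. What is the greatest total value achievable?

Best value-per-unit is item 3 at 40/6; filling with it alone gives 6×40 = 240.
Optimal mix: 1×item 1 + 6×item 3 → duration 39, value 255.

255 pts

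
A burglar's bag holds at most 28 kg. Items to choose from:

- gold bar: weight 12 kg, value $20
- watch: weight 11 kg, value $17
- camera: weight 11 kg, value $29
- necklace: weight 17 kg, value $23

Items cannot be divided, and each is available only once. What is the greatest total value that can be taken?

Check high-value combinations within 28 kg:
- camera+necklace: weight 11+17=28, value 29+23=52
- gold bar+camera: weight 12+11=23, value 20+29=49
- watch+camera: weight 11+11=22, value 17+29=46
- watch+necklace: weight 11+17=28, value 17+23=40
Best: $52.

$52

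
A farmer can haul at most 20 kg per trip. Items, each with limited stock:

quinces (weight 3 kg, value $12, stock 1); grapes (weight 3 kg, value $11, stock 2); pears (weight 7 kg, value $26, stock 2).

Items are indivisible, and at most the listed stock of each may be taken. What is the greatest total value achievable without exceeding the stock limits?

Best selections within weight 20 and stock limits:
- 1×quinces + 1×grapes + 2×pears: weight 20, value 75
- 2×grapes + 2×pears: weight 20, value 74
Best: $75.

$75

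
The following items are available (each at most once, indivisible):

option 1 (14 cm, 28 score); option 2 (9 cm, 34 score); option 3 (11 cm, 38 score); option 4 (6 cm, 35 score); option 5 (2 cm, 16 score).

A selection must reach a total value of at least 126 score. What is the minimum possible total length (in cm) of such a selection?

Subsets with value ≥ 126, sorted by total length:
- option 1+option 2+option 3+option 4: length 40, value 135
- option 1+option 2+option 3+option 4+option 5: length 42, value 151
Minimum length: 40 cm.

40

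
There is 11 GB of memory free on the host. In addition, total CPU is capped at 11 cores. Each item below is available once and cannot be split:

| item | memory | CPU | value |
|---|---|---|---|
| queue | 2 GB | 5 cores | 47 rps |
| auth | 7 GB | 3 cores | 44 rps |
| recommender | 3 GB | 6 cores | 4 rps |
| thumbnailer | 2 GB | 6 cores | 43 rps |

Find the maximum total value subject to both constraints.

Feasible sets respecting both limits:
- queue+auth: memory 9, CPU 8, value 91
- queue+thumbnailer: memory 4, CPU 11, value 90
- auth+thumbnailer: memory 9, CPU 9, value 87
Best: 91 rps.

91 rps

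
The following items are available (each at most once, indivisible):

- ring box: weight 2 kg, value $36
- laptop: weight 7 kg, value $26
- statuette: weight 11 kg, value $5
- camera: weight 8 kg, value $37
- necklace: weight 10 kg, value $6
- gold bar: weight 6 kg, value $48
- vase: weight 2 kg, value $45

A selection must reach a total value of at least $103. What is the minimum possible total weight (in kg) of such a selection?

10

Subsets with value ≥ 103, sorted by total weight:
- ring box+gold bar+vase: weight 10, value 129
- ring box+laptop+vase: weight 11, value 107
Minimum weight: 10 kg.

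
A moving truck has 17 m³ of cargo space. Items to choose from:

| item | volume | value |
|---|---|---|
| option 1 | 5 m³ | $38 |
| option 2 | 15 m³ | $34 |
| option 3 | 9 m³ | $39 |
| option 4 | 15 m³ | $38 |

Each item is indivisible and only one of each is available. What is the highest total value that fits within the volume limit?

$77

Check high-value combinations within 17 m³:
- option 1+option 3: volume 5+9=14, value 38+39=77
- option 3: volume 9, value 39
- option 1: volume 5, value 38
- option 4: volume 15, value 38
- option 2: volume 15, value 34
Best: $77.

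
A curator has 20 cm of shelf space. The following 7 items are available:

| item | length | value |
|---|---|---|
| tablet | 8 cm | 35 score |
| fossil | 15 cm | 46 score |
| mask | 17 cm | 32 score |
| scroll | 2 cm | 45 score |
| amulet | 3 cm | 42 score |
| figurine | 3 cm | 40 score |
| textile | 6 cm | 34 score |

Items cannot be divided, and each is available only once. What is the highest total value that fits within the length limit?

Check high-value combinations within 20 cm:
- tablet+scroll+amulet+figurine: length 8+2+3+3=16, value 35+45+42+40=162
- scroll+amulet+figurine+textile: length 2+3+3+6=14, value 45+42+40+34=161
- tablet+scroll+amulet+textile: length 8+2+3+6=19, value 35+45+42+34=156
- tablet+scroll+figurine+textile: length 8+2+3+6=19, value 35+45+40+34=154
- tablet+amulet+figurine+textile: length 8+3+3+6=20, value 35+42+40+34=151
Best: 162 score.

162 score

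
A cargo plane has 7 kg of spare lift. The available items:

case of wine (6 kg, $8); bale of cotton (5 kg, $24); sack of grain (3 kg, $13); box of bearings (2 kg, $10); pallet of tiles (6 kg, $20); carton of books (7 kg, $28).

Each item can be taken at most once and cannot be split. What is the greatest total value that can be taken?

Check high-value combinations within 7 kg:
- bale of cotton+box of bearings: weight 5+2=7, value 24+10=34
- carton of books: weight 7, value 28
- bale of cotton: weight 5, value 24
Best: $34.

$34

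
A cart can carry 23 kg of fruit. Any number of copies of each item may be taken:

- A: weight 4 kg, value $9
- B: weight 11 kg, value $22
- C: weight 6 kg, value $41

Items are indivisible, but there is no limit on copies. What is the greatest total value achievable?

$132

Best value-per-unit is C at 41/6; filling with it alone gives 3×41 = 123.
Optimal mix: 1×A + 3×C → weight 22, value 132.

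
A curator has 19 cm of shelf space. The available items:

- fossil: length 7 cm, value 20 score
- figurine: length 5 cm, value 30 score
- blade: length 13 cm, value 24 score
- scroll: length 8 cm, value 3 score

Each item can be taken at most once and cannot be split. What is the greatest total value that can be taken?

54 score

This is a 0/1 knapsack; check combinations near the capacity.
- figurine+blade: length 5+13=18, value 30+24=54
- fossil+figurine: length 7+5=12, value 20+30=50
- figurine+scroll: length 5+8=13, value 30+3=33
- figurine: length 5, value 30
- blade: length 13, value 24
Best: 54 score.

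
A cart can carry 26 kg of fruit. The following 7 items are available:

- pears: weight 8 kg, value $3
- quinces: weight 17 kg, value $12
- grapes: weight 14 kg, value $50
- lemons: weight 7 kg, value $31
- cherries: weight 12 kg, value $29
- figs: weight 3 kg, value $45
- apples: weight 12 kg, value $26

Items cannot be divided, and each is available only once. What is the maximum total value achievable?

$126

Check high-value combinations within 26 kg:
- grapes+lemons+figs: weight 14+7+3=24, value 50+31+45=126
- lemons+cherries+figs: weight 7+12+3=22, value 31+29+45=105
- lemons+figs+apples: weight 7+3+12=22, value 31+45+26=102
- pears+grapes+figs: weight 8+14+3=25, value 3+50+45=98
- grapes+figs: weight 14+3=17, value 50+45=95
Best: $126.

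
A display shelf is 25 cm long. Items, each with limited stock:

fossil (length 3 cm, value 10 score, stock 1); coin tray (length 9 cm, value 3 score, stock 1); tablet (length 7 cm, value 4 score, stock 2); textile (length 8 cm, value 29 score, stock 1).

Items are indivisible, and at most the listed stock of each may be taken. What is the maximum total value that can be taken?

Best selections within length 25 and stock limits:
- 1×fossil + 2×tablet + 1×textile: length 25, value 47
- 1×fossil + 1×tablet + 1×textile: length 18, value 43
- 1×fossil + 1×coin tray + 1×textile: length 20, value 42
Best: 47 score.

47 score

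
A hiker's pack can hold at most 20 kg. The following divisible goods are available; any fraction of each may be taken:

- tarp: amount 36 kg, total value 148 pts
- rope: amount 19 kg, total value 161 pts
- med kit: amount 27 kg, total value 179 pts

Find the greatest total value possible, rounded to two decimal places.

Take in order of value per unit:
- rope (161/19 per unit): all 19 → value 161, running total 161.00
- med kit (179/27 per unit): 1 of 27 → value 1×179/27 = 6.6296, running total 167.63
Total 167.63.

167.63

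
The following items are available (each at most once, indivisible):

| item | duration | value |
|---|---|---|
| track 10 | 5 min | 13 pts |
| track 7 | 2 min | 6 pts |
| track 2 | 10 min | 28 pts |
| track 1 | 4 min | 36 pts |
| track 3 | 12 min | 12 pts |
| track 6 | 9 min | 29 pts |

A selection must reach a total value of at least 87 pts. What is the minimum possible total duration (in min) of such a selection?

Subsets with value ≥ 87, sorted by total duration:
- track 2+track 1+track 6: duration 23, value 93
- track 7+track 2+track 1+track 6: duration 25, value 99
- track 10+track 2+track 1+track 6: duration 28, value 106
- track 10+track 7+track 2+track 1+track 6: duration 30, value 112
Minimum duration: 23 min.

23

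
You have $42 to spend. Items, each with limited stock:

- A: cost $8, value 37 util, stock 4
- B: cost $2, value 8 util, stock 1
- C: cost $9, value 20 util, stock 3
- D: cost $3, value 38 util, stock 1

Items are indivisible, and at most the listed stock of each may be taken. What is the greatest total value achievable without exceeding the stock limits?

Best selections within cost 42 and stock limits:
- 4×A + 1×B + 1×D: cost 37, value 194
- 4×A + 1×D: cost 35, value 186
- 3×A + 1×B + 1×C + 1×D: cost 38, value 177
- 3×A + 1×C + 1×D: cost 36, value 169
Best: 194 util.

194 util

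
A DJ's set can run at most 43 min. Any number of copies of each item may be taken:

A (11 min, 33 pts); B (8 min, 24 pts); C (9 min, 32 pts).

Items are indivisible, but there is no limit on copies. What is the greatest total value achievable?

Best value-per-unit is C at 32/9; filling with it alone gives 4×32 = 128.
Optimal mix: 2×B + 3×C → duration 43, value 144.

144 pts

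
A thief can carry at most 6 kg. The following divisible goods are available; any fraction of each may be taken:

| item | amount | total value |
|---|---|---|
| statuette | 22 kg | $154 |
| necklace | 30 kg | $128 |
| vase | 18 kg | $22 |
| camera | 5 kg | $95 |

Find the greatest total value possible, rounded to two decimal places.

Take in order of value per unit:
- camera (95/5 per unit): all 5 → value 95, running total 95.00
- statuette (154/22 per unit): 1 of 22 → value 1×154/22 = 7.0000, running total 102.00
Total 102.00.

102.00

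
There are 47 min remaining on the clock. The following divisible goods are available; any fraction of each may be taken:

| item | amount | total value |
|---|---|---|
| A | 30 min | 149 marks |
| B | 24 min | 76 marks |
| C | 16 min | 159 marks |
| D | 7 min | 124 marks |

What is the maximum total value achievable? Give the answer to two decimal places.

402.20

Take in order of value per unit:
- D (124/7 per unit): all 7 → value 124, running total 124.00
- C (159/16 per unit): all 16 → value 159, running total 283.00
- A (149/30 per unit): 24 of 30 → value 24×149/30 = 119.2000, running total 402.20
Total 402.20.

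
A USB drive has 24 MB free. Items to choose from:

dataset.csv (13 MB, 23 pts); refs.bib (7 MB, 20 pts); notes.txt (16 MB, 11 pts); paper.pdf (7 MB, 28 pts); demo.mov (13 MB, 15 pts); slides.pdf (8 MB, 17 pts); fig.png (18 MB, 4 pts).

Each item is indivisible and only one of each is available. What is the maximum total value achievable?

Check high-value combinations within 24 MB:
- refs.bib+paper.pdf+slides.pdf: size 7+7+8=22, value 20+28+17=65
- dataset.csv+paper.pdf: size 13+7=20, value 23+28=51
- refs.bib+paper.pdf: size 7+7=14, value 20+28=48
- paper.pdf+slides.pdf: size 7+8=15, value 28+17=45
Best: 65 pts.

65 pts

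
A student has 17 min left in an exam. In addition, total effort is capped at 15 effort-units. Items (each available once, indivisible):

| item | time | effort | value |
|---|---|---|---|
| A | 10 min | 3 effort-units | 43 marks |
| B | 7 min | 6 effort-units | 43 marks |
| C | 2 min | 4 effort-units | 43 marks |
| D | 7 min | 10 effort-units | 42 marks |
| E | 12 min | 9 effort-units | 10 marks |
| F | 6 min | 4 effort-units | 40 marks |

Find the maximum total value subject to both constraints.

126 marks

Feasible sets respecting both limits:
- B+C+F: time 15, effort 14, value 126
- A+B: time 17, effort 9, value 86
- A+C: time 12, effort 7, value 86
Best: 126 marks.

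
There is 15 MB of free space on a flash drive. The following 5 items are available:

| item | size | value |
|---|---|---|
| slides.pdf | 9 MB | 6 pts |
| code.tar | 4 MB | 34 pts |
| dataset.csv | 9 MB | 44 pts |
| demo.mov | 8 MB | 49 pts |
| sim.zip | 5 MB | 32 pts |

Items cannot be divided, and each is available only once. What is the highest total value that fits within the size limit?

83 pts

Check high-value combinations within 15 MB:
- code.tar+demo.mov: size 4+8=12, value 34+49=83
- demo.mov+sim.zip: size 8+5=13, value 49+32=81
- code.tar+dataset.csv: size 4+9=13, value 34+44=78
- dataset.csv+sim.zip: size 9+5=14, value 44+32=76
- code.tar+sim.zip: size 4+5=9, value 34+32=66
Best: 83 pts.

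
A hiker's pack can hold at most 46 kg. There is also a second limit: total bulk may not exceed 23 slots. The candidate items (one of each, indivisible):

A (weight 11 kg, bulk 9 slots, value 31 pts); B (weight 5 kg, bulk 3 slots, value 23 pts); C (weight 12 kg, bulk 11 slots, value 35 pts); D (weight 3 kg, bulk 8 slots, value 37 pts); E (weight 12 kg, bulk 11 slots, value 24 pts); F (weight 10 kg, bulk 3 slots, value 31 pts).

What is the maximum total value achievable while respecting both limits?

122 pts

Feasible sets respecting both limits:
- A+B+D+F: weight 29, bulk 23, value 122
- C+D+F: weight 25, bulk 22, value 103
- A+D+F: weight 24, bulk 20, value 99
- A+C+F: weight 33, bulk 23, value 97
Best: 122 pts.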